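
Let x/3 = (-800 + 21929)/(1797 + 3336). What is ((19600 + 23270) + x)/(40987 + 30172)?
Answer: 73371699/121753049 ≈ 0.60263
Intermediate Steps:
x = 21129/1711 (x = 3*((-800 + 21929)/(1797 + 3336)) = 3*(21129/5133) = 3*(21129*(1/5133)) = 3*(7043/1711) = 21129/1711 ≈ 12.349)
((19600 + 23270) + x)/(40987 + 30172) = ((19600 + 23270) + 21129/1711)/(40987 + 30172) = (42870 + 21129/1711)/71159 = (73371699/1711)*(1/71159) = 73371699/121753049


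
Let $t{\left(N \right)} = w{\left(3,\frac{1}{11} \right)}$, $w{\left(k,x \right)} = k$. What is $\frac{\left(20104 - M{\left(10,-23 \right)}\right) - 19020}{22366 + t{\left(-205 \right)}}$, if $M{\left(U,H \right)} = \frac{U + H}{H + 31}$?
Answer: $\frac{8685}{178952} \approx 0.048533$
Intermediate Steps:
$t{\left(N \right)} = 3$
$M{\left(U,H \right)} = \frac{H + U}{31 + H}$
$\frac{\left(20104 - M{\left(10,-23 \right)}\right) - 19020}{22366 + t{\left(-205 \right)}} = \frac{\left(20104 - \frac{-23 + 10}{31 - 23}\right) - 19020}{22366 + 3} = \frac{\left(20104 - \frac{1}{8} \left(-13\right)\right) - 19020}{22369} = \left(\left(20104 - \frac{1}{8} \left(-13\right)\right) - 19020\right) \frac{1}{22369} = \left(\left(20104 - - \frac{13}{8}\right) - 19020\right) \frac{1}{22369} = \left(\left(20104 + \frac{13}{8}\right) - 19020\right) \frac{1}{22369} = \left(\frac{160845}{8} - 19020\right) \frac{1}{22369} = \frac{8685}{8} \cdot \frac{1}{22369} = \frac{8685}{178952}$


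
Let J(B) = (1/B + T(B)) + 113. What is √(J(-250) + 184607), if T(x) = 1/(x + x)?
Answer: √461799985/50 ≈ 429.79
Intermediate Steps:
T(x) = 1/(2*x)
J(B) = 113 + 3/(2*B) (J(B) = (1/B + 1/(2*B)) + 113 = 3/(2*B) + 113 = 113 + 3/(2*B))
√(J(-250) + 184607) = √((113 + (3/2)/(-250)) + 184607) = √((113 + (3/2)*(-1/250)) + 184607) = √((113 - 3/500) + 184607) = √(56497/500 + 184607) = √(92359997/500) = √461799985/50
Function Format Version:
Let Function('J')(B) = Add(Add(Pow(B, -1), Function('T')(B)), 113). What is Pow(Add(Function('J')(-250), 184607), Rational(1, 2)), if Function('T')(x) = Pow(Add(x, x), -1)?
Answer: Mul(Rational(1, 50), Pow(461799985, Rational(1, 2))) ≈ 429.79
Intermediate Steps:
Function('T')(x) = Mul(Rational(1, 2), Pow(x, -1)) (Function('T')(x) = Pow(Mul(2, x), -1) = Mul(Rational(1, 2), Pow(x, -1)))
Function('J')(B) = Add(113, Mul(Rational(3, 2), Pow(B, -1))) (Function('J')(B) = Add(Add(Pow(B, -1), Mul(Rational(1, 2), Pow(B, -1))), 113) = Add(Mul(Rational(3, 2), Pow(B, -1)), 113) = Add(113, Mul(Rational(3, 2), Pow(B, -1))))
Pow(Add(Function('J')(-250), 184607), Rational(1, 2)) = Pow(Add(Add(113, Mul(Rational(3, 2), Pow(-250, -1))), 184607), Rational(1, 2)) = Pow(Add(Add(113, Mul(Rational(3, 2), Rational(-1, 250))), 184607), Rational(1, 2)) = Pow(Add(Add(113, Rational(-3, 500)), 184607), Rational(1, 2)) = Pow(Add(Rational(56497, 500), 184607), Rational(1, 2)) = Pow(Rational(92359997, 500), Rational(1, 2)) = Mul(Rational(1, 50), Pow(461799985, Rational(1, 2)))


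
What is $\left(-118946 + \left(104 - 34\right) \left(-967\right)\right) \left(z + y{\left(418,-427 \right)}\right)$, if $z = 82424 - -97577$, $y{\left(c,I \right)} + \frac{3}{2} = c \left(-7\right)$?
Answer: $-33048289746$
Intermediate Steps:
$y{\left(c,I \right)} = - \frac{3}{2} - 7 c$ ($y{\left(c,I \right)} = - \frac{3}{2} + c \left(-7\right) = - \frac{3}{2} - 7 c$)
$z = 180001$ ($z = 82424 + 97577 = 180001$)
$\left(-118946 + \left(104 - 34\right) \left(-967\right)\right) \left(z + y{\left(418,-427 \right)}\right) = \left(-118946 + \left(104 - 34\right) \left(-967\right)\right) \left(180001 - \frac{5855}{2}\right) = \left(-118946 + 70 \left(-967\right)\right) \left(180001 - \frac{5855}{2}\right) = \left(-118946 - 67690\right) \frac{354147}{2} = \left(-186636\right) \frac{354147}{2} = -33048289746$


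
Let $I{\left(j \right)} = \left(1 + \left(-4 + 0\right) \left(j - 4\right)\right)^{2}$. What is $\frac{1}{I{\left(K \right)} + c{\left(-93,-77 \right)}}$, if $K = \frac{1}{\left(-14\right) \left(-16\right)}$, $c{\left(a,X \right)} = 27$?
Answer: $\frac{3136}{989073} \approx 0.0031706$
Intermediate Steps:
$K = \frac{1}{224}$ ($K = \left(- \frac{1}{14}\right) \left(- \frac{1}{16}\right) = \frac{1}{224} \approx 0.0044643$)
$I{\left(j \right)} = \left(17 - 4 j\right)^{2}$ ($I{\left(j \right)} = \left(1 - 4 \left(-4 + j\right)\right)^{2} = \left(1 - \left(-16 + 4 j\right)\right)^{2} = \left(17 - 4 j\right)^{2}$)
$\frac{1}{I{\left(K \right)} + c{\left(-93,-77 \right)}} = \frac{1}{\left(-17 + 4 \cdot \frac{1}{224}\right)^{2} + 27} = \frac{1}{\left(-17 + \frac{1}{56}\right)^{2} + 27} = \frac{1}{\left(- \frac{951}{56}\right)^{2} + 27} = \frac{1}{\frac{904401}{3136} + 27} = \frac{1}{\frac{989073}{3136}} = \frac{3136}{989073}$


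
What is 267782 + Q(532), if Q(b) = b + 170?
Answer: 268484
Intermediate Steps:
Q(b) = 170 + b
267782 + Q(532) = 267782 + (170 + 532) = 267782 + 702 = 268484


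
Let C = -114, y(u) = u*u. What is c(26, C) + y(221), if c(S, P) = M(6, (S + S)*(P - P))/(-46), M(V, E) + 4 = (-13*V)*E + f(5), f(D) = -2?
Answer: 1123346/23 ≈ 48841.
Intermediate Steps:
y(u) = u²
M(V, E) = -6 - 13*E*V (M(V, E) = -4 + ((-13*V)*E - 2) = -4 + (-13*E*V - 2) = -4 + (-2 - 13*E*V) = -6 - 13*E*V)
c(S, P) = 3/23 (c(S, P) = (-6 - 13*(S + S)*(P - P)*6)/(-46) = (-6 - 13*(2*S)*0*6)*(-1/46) = (-6 - 13*0*6)*(-1/46) = (-6 + 0)*(-1/46) = -6*(-1/46) = 3/23)
c(26, C) + y(221) = 3/23 + 221² = 3/23 + 48841 = 1123346/23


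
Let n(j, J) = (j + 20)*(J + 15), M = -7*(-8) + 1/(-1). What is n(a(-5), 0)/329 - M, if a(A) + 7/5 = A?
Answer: -17891/329 ≈ -54.380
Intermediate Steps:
M = 55 (M = 56 - 1 = 55)
a(A) = -7/5 + A
n(j, J) = (15 + J)*(20 + j) (n(j, J) = (20 + j)*(15 + J) = (15 + J)*(20 + j))
n(a(-5), 0)/329 - M = (300 + 15*(-7/5 - 5) + 20*0 + 0*(-7/5 - 5))/329 - 1*55 = (300 + 15*(-32/5) + 0 + 0*(-32/5))*(1/329) - 55 = (300 - 96 + 0 + 0)*(1/329) - 55 = 204*(1/329) - 55 = 204/329 - 55 = -17891/329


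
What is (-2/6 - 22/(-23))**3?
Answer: 79507/328509 ≈ 0.24202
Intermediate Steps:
(-2/6 - 22/(-23))**3 = (-2*1/6 - 22*(-1/23))**3 = (-1/3 + 22/23)**3 = (43/69)**3 = 79507/328509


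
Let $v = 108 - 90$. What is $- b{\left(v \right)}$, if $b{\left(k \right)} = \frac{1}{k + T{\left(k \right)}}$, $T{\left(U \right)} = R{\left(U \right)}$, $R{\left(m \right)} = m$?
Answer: $- \frac{1}{36} \approx -0.027778$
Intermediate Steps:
$T{\left(U \right)} = U$
$v = 18$
$b{\left(k \right)} = \frac{1}{2 k}$ ($b{\left(k \right)} = \frac{1}{k + k} = \frac{1}{2 k}$)
$- b{\left(v \right)} = - \frac{1}{2 \cdot 18} = \left(-1\right) \frac{1}{36} = - \frac{1}{36}$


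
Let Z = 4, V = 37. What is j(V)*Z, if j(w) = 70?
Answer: 280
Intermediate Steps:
j(V)*Z = 70*4 = 280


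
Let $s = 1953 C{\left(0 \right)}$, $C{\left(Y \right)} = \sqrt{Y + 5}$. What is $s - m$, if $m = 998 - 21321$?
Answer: $20323 + 1953 \sqrt{5} \approx 24690.0$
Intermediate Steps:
$C{\left(Y \right)} = \sqrt{5 + Y}$
$m = -20323$
$s = 1953 \sqrt{5}$ ($s = 1953 \sqrt{5 + 0} = 1953 \sqrt{5} \approx 4367.0$)
$s - m = 1953 \sqrt{5} - -20323 = 1953 \sqrt{5} + 20323 = 20323 + 1953 \sqrt{5}$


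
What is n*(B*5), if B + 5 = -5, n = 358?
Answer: -17900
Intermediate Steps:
B = -10 (B = -5 - 5 = -10)
n*(B*5) = 358*(-10*5) = 358*(-50) = -17900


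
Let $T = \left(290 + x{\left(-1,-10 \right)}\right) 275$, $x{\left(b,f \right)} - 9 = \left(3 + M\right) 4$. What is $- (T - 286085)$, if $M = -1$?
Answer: $201660$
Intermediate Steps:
$x{\left(b,f \right)} = 17$ ($x{\left(b,f \right)} = 9 + \left(3 - 1\right) 4 = 9 + 2 \cdot 4 = 9 + 8 = 17$)
$T = 84425$ ($T = \left(290 + 17\right) 275 = 307 \cdot 275 = 84425$)
$- (T - 286085) = - (84425 - 286085) = \left(-1\right) \left(-201660\right) = 201660$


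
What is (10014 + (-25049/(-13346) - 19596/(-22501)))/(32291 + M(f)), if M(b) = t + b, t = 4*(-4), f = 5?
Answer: 3008012792609/9693630608880 ≈ 0.31031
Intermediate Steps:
t = -16
M(b) = -16 + b
(10014 + (-25049/(-13346) - 19596/(-22501)))/(32291 + M(f)) = (10014 + (-25049/(-13346) - 19596/(-22501)))/(32291 + (-16 + 5)) = (10014 + (-25049*(-1/13346) - 19596*(-1/22501)))/(32291 - 11) = (10014 + (25049/13346 + 19596/22501))/32280 = (10014 + 825155765/300298346)*(1/32280) = (3008012792609/300298346)*(1/32280) = 3008012792609/9693630608880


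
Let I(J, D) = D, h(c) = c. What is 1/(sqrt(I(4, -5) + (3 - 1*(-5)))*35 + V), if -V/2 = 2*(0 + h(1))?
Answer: 4/3659 + 35*sqrt(3)/3659 ≈ 0.017661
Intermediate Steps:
V = -4 (V = -4*(0 + 1) = -4 ≈ -4.0000)
1/(sqrt(I(4, -5) + (3 - 1*(-5)))*35 + V) = 1/(sqrt(-5 + (3 - 1*(-5)))*35 - 4) = 1/(sqrt(-5 + (3 + 5))*35 - 4) = 1/(sqrt(-5 + 8)*35 - 4) = 1/(sqrt(3)*35 - 4) = 1/(35*sqrt(3) - 4) = 1/(-4 + 35*sqrt(3))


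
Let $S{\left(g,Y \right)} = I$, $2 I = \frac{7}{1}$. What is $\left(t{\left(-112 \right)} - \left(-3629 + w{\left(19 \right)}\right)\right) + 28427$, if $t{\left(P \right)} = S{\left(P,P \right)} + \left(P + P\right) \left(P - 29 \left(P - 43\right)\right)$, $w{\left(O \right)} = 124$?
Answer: $- \frac{1899713}{2} \approx -9.4986 \cdot 10^{5}$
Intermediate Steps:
$I = \frac{7}{2}$ ($I = \frac{7 \cdot 1^{-1}}{2} = \frac{7 \cdot 1}{2} = \frac{1}{2} \cdot 7 = \frac{7}{2} \approx 3.5$)
$S{\left(g,Y \right)} = \frac{7}{2}$
$t{\left(P \right)} = \frac{7}{2} + 2 P \left(1247 - 28 P\right)$ ($t{\left(P \right)} = \frac{7}{2} + \left(P + P\right) \left(P - 29 \left(P - 43\right)\right) = \frac{7}{2} + 2 P \left(P - 29 \left(-43 + P\right)\right) = \frac{7}{2} + 2 P \left(P - \left(-1247 + 29 P\right)\right) = \frac{7}{2} + 2 P \left(1247 - 28 P\right)$)
$\left(t{\left(-112 \right)} - \left(-3629 + w{\left(19 \right)}\right)\right) + 28427 = \left(\left(\frac{7}{2} - 56 \left(-112\right)^{2} + 2494 \left(-112\right)\right) + \left(3629 - 124\right)\right) + 28427 = \left(\left(\frac{7}{2} - 702464 - 279328\right) + \left(3629 - 124\right)\right) + 28427 = \left(\left(\frac{7}{2} - 702464 - 279328\right) + 3505\right) + 28427 = \left(- \frac{1963577}{2} + 3505\right) + 28427 = - \frac{1956567}{2} + 28427 = - \frac{1899713}{2}$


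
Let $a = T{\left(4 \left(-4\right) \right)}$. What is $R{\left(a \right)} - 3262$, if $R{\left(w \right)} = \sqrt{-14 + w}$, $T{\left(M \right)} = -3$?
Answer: $-3262 + i \sqrt{17} \approx -3262.0 + 4.1231 i$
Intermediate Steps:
$a = -3$
$R{\left(a \right)} - 3262 = \sqrt{-14 - 3} - 3262 = \sqrt{-17} - 3262 = i \sqrt{17} - 3262 = -3262 + i \sqrt{17}$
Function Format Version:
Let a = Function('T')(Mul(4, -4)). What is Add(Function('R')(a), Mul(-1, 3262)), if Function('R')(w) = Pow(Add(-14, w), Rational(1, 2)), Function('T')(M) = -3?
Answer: Add(-3262, Mul(I, Pow(17, Rational(1, 2)))) ≈ Add(-3262.0, Mul(4.1231, I))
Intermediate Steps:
a = -3
Add(Function('R')(a), Mul(-1, 3262)) = Add(Pow(Add(-14, -3), Rational(1, 2)), Mul(-1, 3262)) = Add(Pow(-17, Rational(1, 2)), -3262) = Add(Mul(I, Pow(17, Rational(1, 2))), -3262) = Add(-3262, Mul(I, Pow(17, Rational(1, 2))))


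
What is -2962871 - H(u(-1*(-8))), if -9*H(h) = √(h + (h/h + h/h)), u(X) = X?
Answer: -2962871 + √10/9 ≈ -2.9629e+6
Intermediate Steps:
H(h) = -√(2 + h)/9 (H(h) = -√(h + (h/h + h/h))/9 = -√(h + (1 + 1))/9 = -√(h + 2)/9 = -√(2 + h)/9)
-2962871 - H(u(-1*(-8))) = -2962871 - (-1)*√(2 - 1*(-8))/9 = -2962871 - (-1)*√(2 + 8)/9 = -2962871 - (-1)*√10/9 = -2962871 + √10/9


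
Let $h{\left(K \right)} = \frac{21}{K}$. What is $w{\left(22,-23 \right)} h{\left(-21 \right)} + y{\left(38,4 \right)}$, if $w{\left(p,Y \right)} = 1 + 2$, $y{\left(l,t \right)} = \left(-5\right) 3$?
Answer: $-18$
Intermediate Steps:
$y{\left(l,t \right)} = -15$
$w{\left(p,Y \right)} = 3$
$w{\left(22,-23 \right)} h{\left(-21 \right)} + y{\left(38,4 \right)} = 3 \frac{21}{-21} - 15 = 3 \cdot 21 \left(- \frac{1}{21}\right) - 15 = 3 \left(-1\right) - 15 = -3 - 15 = -18$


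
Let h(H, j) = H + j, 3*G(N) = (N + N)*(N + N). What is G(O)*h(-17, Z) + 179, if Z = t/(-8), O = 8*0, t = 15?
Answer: 179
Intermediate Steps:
O = 0
G(N) = 4*N**2/3 (G(N) = ((N + N)*(N + N))/3 = ((2*N)*(2*N))/3 = (4*N**2)/3 = 4*N**2/3)
Z = -15/8 (Z = 15/(-8) = 15*(-1/8) = -15/8 ≈ -1.8750)
G(O)*h(-17, Z) + 179 = ((4/3)*0**2)*(-17 - 15/8) + 179 = ((4/3)*0)*(-151/8) + 179 = 0*(-151/8) + 179 = 0 + 179 = 179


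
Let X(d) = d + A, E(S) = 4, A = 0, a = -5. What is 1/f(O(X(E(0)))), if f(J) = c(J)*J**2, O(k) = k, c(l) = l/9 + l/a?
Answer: -45/256 ≈ -0.17578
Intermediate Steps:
c(l) = -4*l/45 (c(l) = l/9 + l/(-5) = l*(1/9) + l*(-1/5) = l/9 - l/5 = -4*l/45)
X(d) = d (X(d) = d + 0 = d)
f(J) = -4*J**3/45 (f(J) = (-4*J/45)*J**2 = -4*J**3/45)
1/f(O(X(E(0)))) = 1/(-4/45*4**3) = 1/(-4/45*64) = 1/(-256/45) = -45/256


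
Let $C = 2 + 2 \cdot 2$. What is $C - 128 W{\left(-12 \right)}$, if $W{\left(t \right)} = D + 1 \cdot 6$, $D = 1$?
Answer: $-890$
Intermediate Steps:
$C = 6$ ($C = 2 + 4 = 6$)
$W{\left(t \right)} = 7$ ($W{\left(t \right)} = 1 + 1 \cdot 6 = 1 + 6 = 7$)
$C - 128 W{\left(-12 \right)} = 6 - 896 = -890$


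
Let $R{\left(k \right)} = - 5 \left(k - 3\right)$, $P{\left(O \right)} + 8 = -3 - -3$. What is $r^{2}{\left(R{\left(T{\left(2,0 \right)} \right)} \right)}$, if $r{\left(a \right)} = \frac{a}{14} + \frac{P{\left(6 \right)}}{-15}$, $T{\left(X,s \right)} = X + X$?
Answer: $\frac{1369}{44100} \approx 0.031043$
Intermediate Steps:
$T{\left(X,s \right)} = 2 X$
$P{\left(O \right)} = -8$ ($P{\left(O \right)} = -8 - 0 = -8 + \left(-3 + 3\right) = -8 + 0 = -8$)
$R{\left(k \right)} = 15 - 5 k$ ($R{\left(k \right)} = - 5 \left(-3 + k\right) = 15 - 5 k$)
$r{\left(a \right)} = \frac{8}{15} + \frac{a}{14}$ ($r{\left(a \right)} = \frac{a}{14} - \frac{8}{-15} = a \frac{1}{14} - - \frac{8}{15} = \frac{a}{14} + \frac{8}{15} = \frac{8}{15} + \frac{a}{14}$)
$r^{2}{\left(R{\left(T{\left(2,0 \right)} \right)} \right)} = \left(\frac{8}{15} + \frac{15 - 5 \cdot 2 \cdot 2}{14}\right)^{2} = \left(\frac{8}{15} + \frac{15 - 20}{14}\right)^{2} = \left(\frac{8}{15} + \frac{1}{14} \left(-5\right)\right)^{2} = \left(\frac{8}{15} - \frac{5}{14}\right)^{2} = \left(\frac{37}{210}\right)^{2} = \frac{1369}{44100}$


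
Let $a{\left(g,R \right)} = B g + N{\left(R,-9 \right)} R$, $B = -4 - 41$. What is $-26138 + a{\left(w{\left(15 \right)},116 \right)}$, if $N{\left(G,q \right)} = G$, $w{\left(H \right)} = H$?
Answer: $-13357$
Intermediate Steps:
$B = -45$ ($B = -4 - 41 = -45$)
$a{\left(g,R \right)} = R^{2} - 45 g$ ($a{\left(g,R \right)} = - 45 g + R R = - 45 g + R^{2} = R^{2} - 45 g$)
$-26138 + a{\left(w{\left(15 \right)},116 \right)} = -26138 + \left(116^{2} - 675\right) = -26138 + \left(13456 - 675\right) = -26138 + 12781 = -13357$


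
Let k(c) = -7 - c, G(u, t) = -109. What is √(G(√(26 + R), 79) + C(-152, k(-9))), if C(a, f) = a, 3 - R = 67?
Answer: 3*I*√29 ≈ 16.155*I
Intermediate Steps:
R = -64 (R = 3 - 1*67 = 3 - 67 = -64)
√(G(√(26 + R), 79) + C(-152, k(-9))) = √(-109 - 152) = √(-261) = 3*I*√29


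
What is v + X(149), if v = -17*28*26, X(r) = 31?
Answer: -12345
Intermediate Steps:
v = -12376 (v = -476*26 = -12376)
v + X(149) = -12376 + 31 = -12345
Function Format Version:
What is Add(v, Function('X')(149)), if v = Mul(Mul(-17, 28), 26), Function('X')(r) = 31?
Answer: -12345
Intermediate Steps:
v = -12376 (v = Mul(-476, 26) = -12376)
Add(v, Function('X')(149)) = Add(-12376, 31) = -12345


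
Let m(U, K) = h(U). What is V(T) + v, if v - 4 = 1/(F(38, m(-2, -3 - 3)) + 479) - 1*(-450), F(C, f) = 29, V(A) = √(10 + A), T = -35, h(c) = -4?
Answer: 230633/508 + 5*I ≈ 454.0 + 5.0*I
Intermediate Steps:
m(U, K) = -4
v = 230633/508 (v = 4 + (1/(29 + 479) - 1*(-450)) = 4 + (1/508 + 450) = 4 + 228601/508 = 230633/508 ≈ 454.00)
V(T) + v = √(10 - 35) + 230633/508 = √(-25) + 230633/508 = 5*I + 230633/508 = 230633/508 + 5*I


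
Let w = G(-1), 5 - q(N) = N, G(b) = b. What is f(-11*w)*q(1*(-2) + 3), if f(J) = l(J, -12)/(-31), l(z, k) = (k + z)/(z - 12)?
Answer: -4/31 ≈ -0.12903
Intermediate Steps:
q(N) = 5 - N
w = -1
l(z, k) = (k + z)/(-12 + z)
f(J) = -1/31 (f(J) = ((-12 + J)/(-12 + J))/(-31) = 1*(-1/31) = -1/31)
f(-11*w)*q(1*(-2) + 3) = -(5 - (1*(-2) + 3))/31 = -(5 - (-2 + 3))/31 = -(5 - 1*1)/31 = -(5 - 1)/31 = -1/31*4 = -4/31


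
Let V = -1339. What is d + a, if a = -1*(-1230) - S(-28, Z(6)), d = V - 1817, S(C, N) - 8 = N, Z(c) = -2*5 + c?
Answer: -1930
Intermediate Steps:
Z(c) = -10 + c
S(C, N) = 8 + N
d = -3156 (d = -1339 - 1817 = -3156)
a = 1226 (a = -1*(-1230) - (8 + (-10 + 6)) = 1230 - (8 - 4) = 1230 - 1*4 = 1230 - 4 = 1226)
d + a = -3156 + 1226 = -1930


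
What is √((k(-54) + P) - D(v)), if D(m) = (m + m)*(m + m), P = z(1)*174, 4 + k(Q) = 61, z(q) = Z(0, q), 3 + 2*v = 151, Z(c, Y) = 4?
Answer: I*√21151 ≈ 145.43*I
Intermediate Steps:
v = 74 (v = -3/2 + (½)*151 = -3/2 + 151/2 = 74)
z(q) = 4
k(Q) = 57 (k(Q) = -4 + 61 = 57)
P = 696 (P = 4*174 = 696)
D(m) = 4*m² (D(m) = (2*m)*(2*m) = 4*m²)
√((k(-54) + P) - D(v)) = √((57 + 696) - 4*74²) = √(753 - 4*5476) = √(753 - 1*21904) = √(753 - 21904) = √(-21151) = I*√21151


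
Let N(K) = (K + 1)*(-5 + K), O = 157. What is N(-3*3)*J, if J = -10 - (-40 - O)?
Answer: 20944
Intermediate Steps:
J = 187 (J = -10 - (-40 - 1*157) = -10 - (-40 - 157) = -10 - 1*(-197) = -10 + 197 = 187)
N(K) = (1 + K)*(-5 + K)
N(-3*3)*J = (-5 + (-3*3)² - (-12)*3)*187 = (-5 + (-9)² - 4*(-9))*187 = (-5 + 81 + 36)*187 = 112*187 = 20944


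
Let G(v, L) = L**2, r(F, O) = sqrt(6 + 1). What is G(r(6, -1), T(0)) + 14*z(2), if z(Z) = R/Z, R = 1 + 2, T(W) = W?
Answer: 21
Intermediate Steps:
r(F, O) = sqrt(7)
R = 3
z(Z) = 3/Z
G(r(6, -1), T(0)) + 14*z(2) = 0**2 + 14*(3/2) = 0 + 14*(3*(1/2)) = 0 + 14*(3/2) = 0 + 21 = 21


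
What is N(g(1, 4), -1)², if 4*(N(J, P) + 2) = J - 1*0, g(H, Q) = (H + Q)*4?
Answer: 9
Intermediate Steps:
g(H, Q) = 4*H + 4*Q
N(J, P) = -2 + J/4 (N(J, P) = -2 + (J - 1*0)/4 = -2 + (J + 0)/4 = -2 + J/4)
N(g(1, 4), -1)² = (-2 + (4*1 + 4*4)/4)² = (-2 + (4 + 16)/4)² = (-2 + (¼)*20)² = (-2 + 5)² = 3² = 9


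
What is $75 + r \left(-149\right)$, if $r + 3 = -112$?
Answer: $17210$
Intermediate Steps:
$r = -115$ ($r = -3 - 112 = -115$)
$75 + r \left(-149\right) = 75 - -17135 = 75 + 17135 = 17210$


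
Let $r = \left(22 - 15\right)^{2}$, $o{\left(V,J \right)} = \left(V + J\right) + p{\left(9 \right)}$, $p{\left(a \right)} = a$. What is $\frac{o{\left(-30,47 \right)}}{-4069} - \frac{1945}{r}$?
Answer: $- \frac{608883}{15337} \approx -39.7$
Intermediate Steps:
$o{\left(V,J \right)} = 9 + J + V$ ($o{\left(V,J \right)} = \left(V + J\right) + 9 = \left(J + V\right) + 9 = 9 + J + V$)
$r = 49$ ($r = 7^{2} = 49$)
$\frac{o{\left(-30,47 \right)}}{-4069} - \frac{1945}{r} = \frac{9 + 47 - 30}{-4069} - \frac{1945}{49} = 26 \left(- \frac{1}{4069}\right) - \frac{1945}{49} = - \frac{2}{313} - \frac{1945}{49} = - \frac{608883}{15337}$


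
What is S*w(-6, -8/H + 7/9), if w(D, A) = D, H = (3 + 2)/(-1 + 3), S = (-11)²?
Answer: -726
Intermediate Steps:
S = 121
H = 5/2 ≈ 2.5000
S*w(-6, -8/H + 7/9) = 121*(-6) = -726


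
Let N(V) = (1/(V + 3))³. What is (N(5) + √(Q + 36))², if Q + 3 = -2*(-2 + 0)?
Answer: 9699329/262144 + √37/256 ≈ 37.024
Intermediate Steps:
N(V) = (3 + V)⁻³ (N(V) = (1/(3 + V))³ = (3 + V)⁻³)
Q = 1 (Q = -3 - 2*(-2 + 0) = -3 - 2*(-2) = -3 + 4 = 1)
(N(5) + √(Q + 36))² = ((3 + 5)⁻³ + √(1 + 36))² = (8⁻³ + √37)² = (1/512 + √37)²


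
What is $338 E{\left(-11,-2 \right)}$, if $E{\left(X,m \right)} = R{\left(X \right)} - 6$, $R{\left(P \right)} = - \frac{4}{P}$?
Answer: $- \frac{20956}{11} \approx -1905.1$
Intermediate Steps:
$E{\left(X,m \right)} = -6 - \frac{4}{X}$ ($E{\left(X,m \right)} = - \frac{4}{X} - 6 = -6 - \frac{4}{X}$)
$338 E{\left(-11,-2 \right)} = 338 \left(-6 - \frac{4}{-11}\right) = 338 \left(-6 - - \frac{4}{11}\right) = 338 \left(-6 + \frac{4}{11}\right) = 338 \left(- \frac{62}{11}\right) = - \frac{20956}{11}$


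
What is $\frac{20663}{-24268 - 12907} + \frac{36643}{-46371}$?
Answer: $- \frac{2320367498}{1723841925} \approx -1.346$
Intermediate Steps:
$\frac{20663}{-24268 - 12907} + \frac{36643}{-46371} = \frac{20663}{-24268 - 12907} + 36643 \left(- \frac{1}{46371}\right) = \frac{20663}{-37175} - \frac{36643}{46371} = 20663 \left(- \frac{1}{37175}\right) - \frac{36643}{46371} = - \frac{20663}{37175} - \frac{36643}{46371} = - \frac{2320367498}{1723841925}$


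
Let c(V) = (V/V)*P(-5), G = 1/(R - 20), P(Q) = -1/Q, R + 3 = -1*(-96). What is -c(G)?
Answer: -⅕ ≈ -0.20000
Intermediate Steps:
R = 93 (R = -3 - 1*(-96) = -3 + 96 = 93)
G = 1/73 (G = 1/(93 - 20) = 1/73 ≈ 0.013699)
c(V) = ⅕ (c(V) = (V/V)*(-1/(-5)) = 1*(-1*(-⅕)) = 1*(⅕) = ⅕)
-c(G) = -1*⅕ = -⅕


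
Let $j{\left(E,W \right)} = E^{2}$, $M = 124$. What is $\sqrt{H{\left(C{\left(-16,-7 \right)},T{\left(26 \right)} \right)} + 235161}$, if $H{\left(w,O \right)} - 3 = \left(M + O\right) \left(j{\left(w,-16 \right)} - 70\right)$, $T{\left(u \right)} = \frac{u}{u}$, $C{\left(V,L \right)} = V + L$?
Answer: $13 \sqrt{1731} \approx 540.87$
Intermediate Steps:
$C{\left(V,L \right)} = L + V$
$T{\left(u \right)} = 1$
$H{\left(w,O \right)} = 3 + \left(-70 + w^{2}\right) \left(124 + O\right)$ ($H{\left(w,O \right)} = 3 + \left(124 + O\right) \left(w^{2} - 70\right) = 3 + \left(124 + O\right) \left(-70 + w^{2}\right) = 3 + \left(-70 + w^{2}\right) \left(124 + O\right)$)
$\sqrt{H{\left(C{\left(-16,-7 \right)},T{\left(26 \right)} \right)} + 235161} = \sqrt{\left(-8677 - 70 + 124 \left(-7 - 16\right)^{2} + 1 \left(-7 - 16\right)^{2}\right) + 235161} = \sqrt{\left(-8677 - 70 + 124 \left(-23\right)^{2} + 1 \left(-23\right)^{2}\right) + 235161} = \sqrt{\left(-8677 - 70 + 124 \cdot 529 + 1 \cdot 529\right) + 235161} = \sqrt{\left(-8677 - 70 + 65596 + 529\right) + 235161} = \sqrt{57378 + 235161} = \sqrt{292539} = 13 \sqrt{1731}$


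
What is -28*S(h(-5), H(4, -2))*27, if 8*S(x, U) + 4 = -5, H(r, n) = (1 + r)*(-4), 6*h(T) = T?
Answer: 1701/2 ≈ 850.50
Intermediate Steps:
h(T) = T/6
H(r, n) = -4 - 4*r
S(x, U) = -9/8 (S(x, U) = -½ + (⅛)*(-5) = -½ - 5/8 = -9/8)
-28*S(h(-5), H(4, -2))*27 = -28*(-9/8)*27 = (63/2)*27 = 1701/2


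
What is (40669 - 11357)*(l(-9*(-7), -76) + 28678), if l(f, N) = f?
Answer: 842456192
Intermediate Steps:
(40669 - 11357)*(l(-9*(-7), -76) + 28678) = (40669 - 11357)*(-9*(-7) + 28678) = 29312*(63 + 28678) = 29312*28741 = 842456192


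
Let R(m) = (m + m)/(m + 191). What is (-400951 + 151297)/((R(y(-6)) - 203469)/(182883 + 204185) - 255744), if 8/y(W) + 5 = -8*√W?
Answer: 142582537532666025595177604040/146060962090475436479365842673 + 2362485404691456*I*√6/146060962090475436479365842673 ≈ 0.97618 + 3.962e-14*I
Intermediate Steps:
y(W) = 8/(-5 - 8*√W)
R(m) = 2*m/(191 + m) (R(m) = (2*m)/(191 + m) = 2*m/(191 + m))
(-400951 + 151297)/((R(y(-6)) - 203469)/(182883 + 204185) - 255744) = (-400951 + 151297)/((2*(-8/(5 + 8*√(-6)))/(191 - 8/(5 + 8*√(-6))) - 203469)/(182883 + 204185) - 255744) = -249654/((2*(-8/(5 + 8*(I*√6)))/(191 - 8/(5 + 8*(I*√6))) - 203469)/387068 - 255744) = -249654/((2*(-8/(5 + 8*I*√6))/(191 - 8/(5 + 8*I*√6)) - 203469)*(1/387068) - 255744) = -249654/((-16/((5 + 8*I*√6)*(191 - 8/(5 + 8*I*√6))) - 203469)*(1/387068) - 255744) = -249654/((-203469 - 16/((5 + 8*I*√6)*(191 - 8/(5 + 8*I*√6))))*(1/387068) - 255744) = -249654/((-203469/387068 - 4/(96767*(5 + 8*I*√6)*(191 - 8/(5 + 8*I*√6)))) - 255744) = -249654/(-98990522061/387068 - 4/(96767*(5 + 8*I*√6)*(191 - 8/(5 + 8*I*√6))))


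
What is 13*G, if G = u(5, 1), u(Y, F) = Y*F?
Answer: 65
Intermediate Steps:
u(Y, F) = F*Y
G = 5 (G = 1*5 = 5)
13*G = 13*5 = 65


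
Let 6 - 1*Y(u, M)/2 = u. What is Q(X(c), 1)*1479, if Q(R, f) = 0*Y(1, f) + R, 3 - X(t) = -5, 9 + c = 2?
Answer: 11832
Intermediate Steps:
c = -7 (c = -9 + 2 = -7)
Y(u, M) = 12 - 2*u
X(t) = 8 (X(t) = 3 - 1*(-5) = 3 + 5 = 8)
Q(R, f) = R (Q(R, f) = 0*(12 - 2*1) + R = 0*(12 - 2) + R = 0*10 + R = 0 + R = R)
Q(X(c), 1)*1479 = 8*1479 = 11832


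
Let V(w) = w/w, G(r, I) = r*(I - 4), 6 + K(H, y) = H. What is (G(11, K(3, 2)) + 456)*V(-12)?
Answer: 379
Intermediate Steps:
K(H, y) = -6 + H
G(r, I) = r*(-4 + I)
V(w) = 1
(G(11, K(3, 2)) + 456)*V(-12) = (11*(-4 + (-6 + 3)) + 456)*1 = (11*(-4 - 3) + 456)*1 = (11*(-7) + 456)*1 = (-77 + 456)*1 = 379*1 = 379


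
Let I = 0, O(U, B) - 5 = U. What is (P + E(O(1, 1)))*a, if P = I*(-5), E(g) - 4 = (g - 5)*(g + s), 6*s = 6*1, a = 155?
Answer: 1705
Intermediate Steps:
O(U, B) = 5 + U
s = 1 (s = (6*1)/6 = (⅙)*6 = 1)
E(g) = 4 + (1 + g)*(-5 + g) (E(g) = 4 + (g - 5)*(g + 1) = 4 + (-5 + g)*(1 + g) = 4 + (1 + g)*(-5 + g))
P = 0 (P = 0*(-5) = 0)
(P + E(O(1, 1)))*a = (0 + (-1 + (5 + 1)² - 4*(5 + 1)))*155 = (0 + (-1 + 6² - 4*6))*155 = (0 + (-1 + 36 - 24))*155 = (0 + 11)*155 = 11*155 = 1705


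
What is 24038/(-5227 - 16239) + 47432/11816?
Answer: 6554842/2264663 ≈ 2.8944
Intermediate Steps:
24038/(-5227 - 16239) + 47432/11816 = 24038/(-21466) + 47432*(1/11816) = 24038*(-1/21466) + 847/211 = -12019/10733 + 847/211 = 6554842/2264663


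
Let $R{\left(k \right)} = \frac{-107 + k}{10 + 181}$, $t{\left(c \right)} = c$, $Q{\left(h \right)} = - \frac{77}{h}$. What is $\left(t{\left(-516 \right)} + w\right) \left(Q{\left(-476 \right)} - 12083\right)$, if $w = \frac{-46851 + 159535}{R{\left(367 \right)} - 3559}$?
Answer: $\frac{76442533986826}{11551653} \approx 6.6175 \cdot 10^{6}$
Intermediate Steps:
$R{\left(k \right)} = - \frac{107}{191} + \frac{k}{191}$ ($R{\left(k \right)} = \frac{-107 + k}{191} = \left(-107 + k\right) \frac{1}{191} = - \frac{107}{191} + \frac{k}{191}$)
$w = - \frac{21522644}{679509}$ ($w = \frac{-46851 + 159535}{\left(- \frac{107}{191} + \frac{1}{191} \cdot 367\right) - 3559} = \frac{112684}{\left(- \frac{107}{191} + \frac{367}{191}\right) - 3559} = \frac{112684}{\frac{260}{191} - 3559} = \frac{112684}{- \frac{679509}{191}} = 112684 \left(- \frac{191}{679509}\right) = - \frac{21522644}{679509} \approx -31.674$)
$\left(t{\left(-516 \right)} + w\right) \left(Q{\left(-476 \right)} - 12083\right) = \left(-516 - \frac{21522644}{679509}\right) \left(- \frac{77}{-476} - 12083\right) = - \frac{372149288 \left(\left(-77\right) \left(- \frac{1}{476}\right) - 12083\right)}{679509} = - \frac{372149288 \left(\frac{11}{68} - 12083\right)}{679509} = \left(- \frac{372149288}{679509}\right) \left(- \frac{821633}{68}\right) = \frac{76442533986826}{11551653}$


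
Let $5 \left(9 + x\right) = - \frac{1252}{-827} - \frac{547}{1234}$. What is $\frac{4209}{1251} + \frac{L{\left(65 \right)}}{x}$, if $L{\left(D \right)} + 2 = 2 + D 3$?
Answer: $- \frac{352019618317}{18694406487} \approx -18.83$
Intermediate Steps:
$L{\left(D \right)} = 3 D$ ($L{\left(D \right)} = -2 + \left(2 + D 3\right) = -2 + \left(2 + 3 D\right) = 3 D$)
$x = - \frac{44830711}{5102590}$ ($x = -9 + \frac{- \frac{1252}{-827} - \frac{547}{1234}}{5} = -9 + \frac{\left(-1252\right) \left(- \frac{1}{827}\right) - \frac{547}{1234}}{5} = -9 + \frac{\frac{1252}{827} - \frac{547}{1234}}{5} = -9 + \frac{1}{5} \cdot \frac{1092599}{1020518} = -9 + \frac{1092599}{5102590} = - \frac{44830711}{5102590} \approx -8.7859$)
$\frac{4209}{1251} + \frac{L{\left(65 \right)}}{x} = \frac{4209}{1251} + \frac{3 \cdot 65}{- \frac{44830711}{5102590}} = 4209 \cdot \frac{1}{1251} + 195 \left(- \frac{5102590}{44830711}\right) = \frac{1403}{417} - \frac{995005050}{44830711} = - \frac{352019618317}{18694406487}$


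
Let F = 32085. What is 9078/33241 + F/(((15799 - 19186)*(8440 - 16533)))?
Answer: 83301171261/303722917277 ≈ 0.27427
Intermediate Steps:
9078/33241 + F/(((15799 - 19186)*(8440 - 16533))) = 9078/33241 + 32085/(((15799 - 19186)*(8440 - 16533))) = 9078*(1/33241) + 32085/((-3387*(-8093))) = 9078/33241 + 32085/27410991 = 9078/33241 + 32085*(1/27410991) = 9078/33241 + 10695/9136997 = 83301171261/303722917277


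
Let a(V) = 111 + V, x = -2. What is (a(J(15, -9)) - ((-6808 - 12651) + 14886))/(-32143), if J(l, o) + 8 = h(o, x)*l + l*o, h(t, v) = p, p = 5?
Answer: -4616/32143 ≈ -0.14361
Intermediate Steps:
h(t, v) = 5
J(l, o) = -8 + 5*l + l*o (J(l, o) = -8 + (5*l + l*o) = -8 + 5*l + l*o)
(a(J(15, -9)) - ((-6808 - 12651) + 14886))/(-32143) = ((111 + (-8 + 5*15 + 15*(-9))) - ((-6808 - 12651) + 14886))/(-32143) = ((111 + (-8 + 75 - 135)) - (-19459 + 14886))*(-1/32143) = ((111 - 68) - 1*(-4573))*(-1/32143) = (43 + 4573)*(-1/32143) = 4616*(-1/32143) = -4616/32143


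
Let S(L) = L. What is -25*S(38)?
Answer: -950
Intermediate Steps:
-25*S(38) = -25*38 = -950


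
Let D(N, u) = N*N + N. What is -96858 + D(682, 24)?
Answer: 368948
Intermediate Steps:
D(N, u) = N + N² (D(N, u) = N² + N = N + N²)
-96858 + D(682, 24) = -96858 + 682*(1 + 682) = -96858 + 682*683 = -96858 + 465806 = 368948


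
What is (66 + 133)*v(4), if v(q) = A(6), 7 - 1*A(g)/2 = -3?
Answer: 3980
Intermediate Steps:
A(g) = 20 (A(g) = 14 - 2*(-3) = 14 + 6 = 20)
v(q) = 20
(66 + 133)*v(4) = (66 + 133)*20 = 199*20 = 3980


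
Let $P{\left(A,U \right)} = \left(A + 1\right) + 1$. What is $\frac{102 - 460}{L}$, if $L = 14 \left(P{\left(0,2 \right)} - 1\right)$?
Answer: $- \frac{179}{7} \approx -25.571$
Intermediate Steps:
$P{\left(A,U \right)} = 2 + A$ ($P{\left(A,U \right)} = \left(1 + A\right) + 1 = 2 + A$)
$L = 14$ ($L = 14 \left(\left(2 + 0\right) - 1\right) = 14 \left(2 - 1\right) = 14 \cdot 1 = 14$)
$\frac{102 - 460}{L} = \frac{102 - 460}{14} = \left(-358\right) \frac{1}{14} = - \frac{179}{7}$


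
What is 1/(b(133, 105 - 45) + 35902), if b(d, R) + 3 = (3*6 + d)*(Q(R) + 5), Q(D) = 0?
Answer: 1/36654 ≈ 2.7282e-5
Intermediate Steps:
b(d, R) = 87 + 5*d (b(d, R) = -3 + (3*6 + d)*(0 + 5) = -3 + (18 + d)*5 = -3 + (90 + 5*d) = 87 + 5*d)
1/(b(133, 105 - 45) + 35902) = 1/((87 + 5*133) + 35902) = 1/((87 + 665) + 35902) = 1/(752 + 35902) = 1/36654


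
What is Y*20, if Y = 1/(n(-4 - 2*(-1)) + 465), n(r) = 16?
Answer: 20/481 ≈ 0.041580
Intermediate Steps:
Y = 1/481 (Y = 1/(16 + 465) = 1/481 ≈ 0.0020790)
Y*20 = (1/481)*20 = 20/481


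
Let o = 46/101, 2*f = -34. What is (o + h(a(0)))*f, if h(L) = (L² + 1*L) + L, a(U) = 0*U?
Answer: -782/101 ≈ -7.7426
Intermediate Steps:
f = -17 (f = (½)*(-34) = -17)
a(U) = 0
h(L) = L² + 2*L (h(L) = (L² + L) + L = (L + L²) + L = L² + 2*L)
o = 46/101 (o = 46*(1/101) = 46/101 ≈ 0.45545)
(o + h(a(0)))*f = (46/101 + 0*(2 + 0))*(-17) = (46/101 + 0*2)*(-17) = (46/101 + 0)*(-17) = (46/101)*(-17) = -782/101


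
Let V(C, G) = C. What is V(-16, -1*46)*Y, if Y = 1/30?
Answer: -8/15 ≈ -0.53333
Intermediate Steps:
Y = 1/30 ≈ 0.033333
V(-16, -1*46)*Y = -16*1/30 = -8/15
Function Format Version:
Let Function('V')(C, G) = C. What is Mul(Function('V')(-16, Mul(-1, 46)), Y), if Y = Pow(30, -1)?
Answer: Rational(-8, 15) ≈ -0.53333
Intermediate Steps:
Y = Rational(1, 30) ≈ 0.033333
Mul(Function('V')(-16, Mul(-1, 46)), Y) = Mul(-16, Rational(1, 30)) = Rational(-8, 15)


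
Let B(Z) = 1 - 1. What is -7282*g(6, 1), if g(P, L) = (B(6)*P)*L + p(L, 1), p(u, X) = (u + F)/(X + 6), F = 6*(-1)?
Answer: 36410/7 ≈ 5201.4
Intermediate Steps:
F = -6
B(Z) = 0
p(u, X) = (-6 + u)/(6 + X) (p(u, X) = (u - 6)/(X + 6) = (-6 + u)/(6 + X))
g(P, L) = -6/7 + L/7 (g(P, L) = (0*P)*L + (-6 + L)/(6 + 1) = 0*L + (-6 + L)/7 = 0 + (-6 + L)/7 = 0 + (-6/7 + L/7) = -6/7 + L/7)
-7282*g(6, 1) = -7282*(-6/7 + (⅐)*1) = -7282*(-6/7 + ⅐) = -7282*(-5/7) = 36410/7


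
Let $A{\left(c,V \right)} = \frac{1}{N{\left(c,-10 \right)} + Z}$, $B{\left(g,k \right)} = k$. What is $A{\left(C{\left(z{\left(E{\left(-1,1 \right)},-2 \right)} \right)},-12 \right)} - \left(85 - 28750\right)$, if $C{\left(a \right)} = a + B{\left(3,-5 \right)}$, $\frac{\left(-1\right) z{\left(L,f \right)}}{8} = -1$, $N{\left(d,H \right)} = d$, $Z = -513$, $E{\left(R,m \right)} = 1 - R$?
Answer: $\frac{14619149}{510} \approx 28665.0$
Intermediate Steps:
$z{\left(L,f \right)} = 8$ ($z{\left(L,f \right)} = \left(-8\right) \left(-1\right) = 8$)
$C{\left(a \right)} = -5 + a$ ($C{\left(a \right)} = a - 5 = -5 + a$)
$A{\left(c,V \right)} = \frac{1}{-513 + c}$ ($A{\left(c,V \right)} = \frac{1}{c - 513} = \frac{1}{-513 + c}$)
$A{\left(C{\left(z{\left(E{\left(-1,1 \right)},-2 \right)} \right)},-12 \right)} - \left(85 - 28750\right) = \frac{1}{-513 + \left(-5 + 8\right)} - \left(85 - 28750\right) = \frac{1}{-513 + 3} - \left(85 - 28750\right) = \frac{1}{-510} - -28665 = - \frac{1}{510} + 28665 = \frac{14619149}{510}$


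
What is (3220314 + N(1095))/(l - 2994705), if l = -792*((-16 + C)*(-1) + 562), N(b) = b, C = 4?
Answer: -1073803/1149771 ≈ -0.93393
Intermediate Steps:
l = -454608 (l = -792*((-16 + 4)*(-1) + 562) = -792*(-12*(-1) + 562) = -792*(12 + 562) = -792*574 = -454608)
(3220314 + N(1095))/(l - 2994705) = (3220314 + 1095)/(-454608 - 2994705) = 3221409/(-3449313) = 3221409*(-1/3449313) = -1073803/1149771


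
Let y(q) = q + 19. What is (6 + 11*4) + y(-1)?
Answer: 68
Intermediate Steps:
y(q) = 19 + q
(6 + 11*4) + y(-1) = (6 + 11*4) + (19 - 1) = (6 + 44) + 18 = 50 + 18 = 68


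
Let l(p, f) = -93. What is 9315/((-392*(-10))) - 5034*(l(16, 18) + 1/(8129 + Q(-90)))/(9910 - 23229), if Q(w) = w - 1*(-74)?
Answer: -396639035241/12102389264 ≈ -32.774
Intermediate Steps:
Q(w) = 74 + w (Q(w) = w + 74 = 74 + w)
9315/((-392*(-10))) - 5034*(l(16, 18) + 1/(8129 + Q(-90)))/(9910 - 23229) = 9315/((-392*(-10))) - 5034*(-93 + 1/(8129 + (74 - 90)))/(9910 - 23229) = 9315/3920 - (468162/13319 - 5034/(13319*(8129 - 16))) = 9315*(1/3920) - 5034/((-13319/(-93 + 1/8113))) = 1863/784 - 5034/((-13319/(-93 + 1/8113))) = 1863/784 - 5034/((-13319/(-754508/8113))) = 1863/784 - 5034/((-13319*(-8113/754508))) = 1863/784 - 5034/108057047/754508 = 1863/784 - 5034*754508/108057047 = 1863/784 - 3798193272/108057047 = -396639035241/12102389264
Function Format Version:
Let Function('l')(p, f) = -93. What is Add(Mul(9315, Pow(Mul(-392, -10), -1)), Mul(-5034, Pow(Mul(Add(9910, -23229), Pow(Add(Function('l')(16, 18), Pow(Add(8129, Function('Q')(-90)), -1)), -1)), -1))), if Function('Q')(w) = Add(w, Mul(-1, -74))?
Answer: Rational(-396639035241, 12102389264) ≈ -32.774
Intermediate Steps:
Function('Q')(w) = Add(74, w) (Function('Q')(w) = Add(w, 74) = Add(74, w))
Add(Mul(9315, Pow(Mul(-392, -10), -1)), Mul(-5034, Pow(Mul(Add(9910, -23229), Pow(Add(Function('l')(16, 18), Pow(Add(8129, Function('Q')(-90)), -1)), -1)), -1))) = Add(Mul(9315, Pow(Mul(-392, -10), -1)), Mul(-5034, Pow(Mul(Add(9910, -23229), Pow(Add(-93, Pow(Add(8129, Add(74, -90)), -1)), -1)), -1))) = Add(Mul(9315, Pow(3920, -1)), Mul(-5034, Pow(Mul(-13319, Pow(Add(-93, Pow(Add(8129, -16), -1)), -1)), -1))) = Add(Mul(9315, Rational(1, 3920)), Mul(-5034, Pow(Mul(-13319, Pow(Add(-93, Pow(8113, -1)), -1)), -1))) = Add(Rational(1863, 784), Mul(-5034, Pow(Mul(-13319, Pow(Add(-93, Rational(1, 8113)), -1)), -1))) = Add(Rational(1863, 784), Mul(-5034, Pow(Mul(-13319, Pow(Rational(-754508, 8113), -1)), -1))) = Add(Rational(1863, 784), Mul(-5034, Pow(Mul(-13319, Rational(-8113, 754508)), -1))) = Add(Rational(1863, 784), Mul(-5034, Pow(Rational(108057047, 754508), -1))) = Add(Rational(1863, 784), Mul(-5034, Rational(754508, 108057047))) = Add(Rational(1863, 784), Rational(-3798193272, 108057047)) = Rational(-396639035241, 12102389264)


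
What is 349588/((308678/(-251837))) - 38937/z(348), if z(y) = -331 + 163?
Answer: -2463094242487/8642984 ≈ -2.8498e+5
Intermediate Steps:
z(y) = -168
349588/((308678/(-251837))) - 38937/z(348) = 349588/((308678/(-251837))) - 38937/(-168) = 349588/((308678*(-1/251837))) - 38937*(-1/168) = 349588/(-308678/251837) + 12979/56 = 349588*(-251837/308678) + 12979/56 = -44019596578/154339 + 12979/56 = -2463094242487/8642984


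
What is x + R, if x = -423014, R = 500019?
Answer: 77005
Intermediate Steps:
x + R = -423014 + 500019 = 77005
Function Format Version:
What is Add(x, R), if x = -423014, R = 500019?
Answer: 77005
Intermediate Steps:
Add(x, R) = Add(-423014, 500019) = 77005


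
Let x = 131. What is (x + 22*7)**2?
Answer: 81225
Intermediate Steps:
(x + 22*7)**2 = (131 + 22*7)**2 = (131 + 154)**2 = 285**2 = 81225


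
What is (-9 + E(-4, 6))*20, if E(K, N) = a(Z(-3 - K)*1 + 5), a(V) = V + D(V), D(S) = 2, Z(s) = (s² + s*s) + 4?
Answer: 80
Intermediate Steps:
Z(s) = 4 + 2*s² (Z(s) = (s² + s²) + 4 = 2*s² + 4 = 4 + 2*s²)
a(V) = 2 + V (a(V) = V + 2 = 2 + V)
E(K, N) = 11 + 2*(-3 - K)² (E(K, N) = 2 + ((4 + 2*(-3 - K)²)*1 + 5) = 2 + ((4 + 2*(-3 - K)²) + 5) = 2 + (9 + 2*(-3 - K)²) = 11 + 2*(-3 - K)²)
(-9 + E(-4, 6))*20 = (-9 + (11 + 2*(3 - 4)²))*20 = (-9 + (11 + 2*(-1)²))*20 = (-9 + (11 + 2*1))*20 = (-9 + (11 + 2))*20 = (-9 + 13)*20 = 4*20 = 80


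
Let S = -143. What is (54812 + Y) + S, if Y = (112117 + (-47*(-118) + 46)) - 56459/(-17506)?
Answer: 3017705727/17506 ≈ 1.7238e+5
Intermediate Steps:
Y = 2060670213/17506 (Y = (112117 + (5546 + 46)) - 56459*(-1/17506) = (112117 + 5592) + 56459/17506 = 117709 + 56459/17506 = 2060670213/17506 ≈ 1.1771e+5)
(54812 + Y) + S = (54812 + 2060670213/17506) - 143 = 3020209085/17506 - 143 = 3017705727/17506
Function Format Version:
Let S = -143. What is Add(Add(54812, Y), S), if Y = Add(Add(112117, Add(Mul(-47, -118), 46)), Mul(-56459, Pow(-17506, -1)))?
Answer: Rational(3017705727, 17506) ≈ 1.7238e+5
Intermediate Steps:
Y = Rational(2060670213, 17506) (Y = Add(Add(112117, Add(5546, 46)), Mul(-56459, Rational(-1, 17506))) = Add(Add(112117, 5592), Rational(56459, 17506)) = Add(117709, Rational(56459, 17506)) = Rational(2060670213, 17506) ≈ 1.1771e+5)
Add(Add(54812, Y), S) = Add(Add(54812, Rational(2060670213, 17506)), -143) = Add(Rational(3020209085, 17506), -143) = Rational(3017705727, 17506)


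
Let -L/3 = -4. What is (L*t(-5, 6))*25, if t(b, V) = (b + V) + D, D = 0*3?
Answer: 300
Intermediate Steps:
L = 12 (L = -3*(-4) = 12)
D = 0
t(b, V) = V + b (t(b, V) = (b + V) + 0 = (V + b) + 0 = V + b)
(L*t(-5, 6))*25 = (12*(6 - 5))*25 = (12*1)*25 = 12*25 = 300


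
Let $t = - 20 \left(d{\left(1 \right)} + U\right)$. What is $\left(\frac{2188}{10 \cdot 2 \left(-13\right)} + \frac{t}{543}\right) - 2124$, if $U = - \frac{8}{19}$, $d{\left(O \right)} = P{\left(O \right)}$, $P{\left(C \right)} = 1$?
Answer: $- \frac{1430022719}{670605} \approx -2132.4$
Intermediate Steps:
$d{\left(O \right)} = 1$
$U = - \frac{8}{19}$ ($U = \left(-8\right) \frac{1}{19} = - \frac{8}{19} \approx -0.42105$)
$t = - \frac{220}{19}$ ($t = - 20 \left(1 - \frac{8}{19}\right) = \left(-20\right) \frac{11}{19} = - \frac{220}{19} \approx -11.579$)
$\left(\frac{2188}{10 \cdot 2 \left(-13\right)} + \frac{t}{543}\right) - 2124 = \left(\frac{2188}{10 \cdot 2 \left(-13\right)} - \frac{220}{19 \cdot 543}\right) - 2124 = \left(\frac{2188}{20 \left(-13\right)} - \frac{220}{10317}\right) - 2124 = \left(\frac{2188}{-260} - \frac{220}{10317}\right) - 2124 = \left(2188 \left(- \frac{1}{260}\right) - \frac{220}{10317}\right) - 2124 = \left(- \frac{547}{65} - \frac{220}{10317}\right) - 2124 = - \frac{5657699}{670605} - 2124 = - \frac{1430022719}{670605}$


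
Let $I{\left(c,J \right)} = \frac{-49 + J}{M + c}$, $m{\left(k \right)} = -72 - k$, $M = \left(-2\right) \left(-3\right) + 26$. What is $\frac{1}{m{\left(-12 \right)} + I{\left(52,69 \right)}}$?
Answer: $- \frac{21}{1255} \approx -0.016733$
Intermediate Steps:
$M = 32$ ($M = 6 + 26 = 32$)
$I{\left(c,J \right)} = \frac{-49 + J}{32 + c}$
$\frac{1}{m{\left(-12 \right)} + I{\left(52,69 \right)}} = \frac{1}{\left(-72 - -12\right) + \frac{-49 + 69}{32 + 52}} = \frac{1}{\left(-72 + 12\right) + \frac{1}{84} \cdot 20} = \frac{1}{-60 + \frac{1}{84} \cdot 20} = \frac{1}{-60 + \frac{5}{21}} = \frac{1}{- \frac{1255}{21}} = - \frac{21}{1255}$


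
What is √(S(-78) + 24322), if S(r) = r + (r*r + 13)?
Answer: √30341 ≈ 174.19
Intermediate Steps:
S(r) = 13 + r + r² (S(r) = r + (r² + 13) = r + (13 + r²) = 13 + r + r²)
√(S(-78) + 24322) = √((13 - 78 + (-78)²) + 24322) = √((13 - 78 + 6084) + 24322) = √(6019 + 24322) = √30341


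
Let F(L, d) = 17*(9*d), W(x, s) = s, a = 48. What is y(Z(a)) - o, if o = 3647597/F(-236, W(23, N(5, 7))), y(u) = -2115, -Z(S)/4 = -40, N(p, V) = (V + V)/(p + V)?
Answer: -8050249/357 ≈ -22550.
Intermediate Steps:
N(p, V) = 2*V/(V + p) (N(p, V) = (2*V)/(V + p) = 2*V/(V + p))
Z(S) = 160 (Z(S) = -4*(-40) = 160)
F(L, d) = 153*d
o = 7295194/357 (o = 3647597/((153*(2*7/(7 + 5)))) = 3647597/((153*(2*7/12))) = 3647597/((153*(2*7*(1/12)))) = 3647597/((153*(7/6))) = 3647597/(357/2) = 3647597*(2/357) = 7295194/357 ≈ 20435.)
y(Z(a)) - o = -2115 - 1*7295194/357 = -2115 - 7295194/357 = -8050249/357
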